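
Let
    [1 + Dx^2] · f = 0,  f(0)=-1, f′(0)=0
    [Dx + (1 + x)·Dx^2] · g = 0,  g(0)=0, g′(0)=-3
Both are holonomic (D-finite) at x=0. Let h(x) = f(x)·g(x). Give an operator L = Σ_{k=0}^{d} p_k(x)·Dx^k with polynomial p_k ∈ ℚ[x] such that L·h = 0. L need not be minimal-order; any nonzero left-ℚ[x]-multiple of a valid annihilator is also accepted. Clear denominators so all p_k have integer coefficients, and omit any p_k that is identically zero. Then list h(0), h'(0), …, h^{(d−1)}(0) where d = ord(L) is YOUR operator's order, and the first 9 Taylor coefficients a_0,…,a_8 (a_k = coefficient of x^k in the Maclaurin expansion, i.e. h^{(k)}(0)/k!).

f: a_k = -1, 0, 1/2, 0, -1/24, 0, 1/720, 0, -1/40320, …
g: a_k = 0, -3, 3/2, -1, 3/4, -3/5, 1/2, -3/7, 3/8, …
f·g: L₀ = L_f ⊗_s L_g, ord ≤ 2·2.
L = (-3 + 6·x + 19·x^2 + 16·x^3 + 4·x^4) + (4 + 20·x + 24·x^2 + 8·x^3)·Dx + (20·x + 42·x^2 + 32·x^3 + 8·x^4)·Dx^2 + (4 + 20·x + 24·x^2 + 8·x^3)·Dx^3 + (3 + 14·x + 23·x^2 + 16·x^3 + 4·x^4)·Dx^4  (order 4).
h: a_k = 0, 3, -3/2, -1/2, 0, 9/40, -3/16, 93/560, -37/240, …
ICs: h(0) = 0, h′(0) = 3, h′′(0) = -3, h′′′(0) = -3.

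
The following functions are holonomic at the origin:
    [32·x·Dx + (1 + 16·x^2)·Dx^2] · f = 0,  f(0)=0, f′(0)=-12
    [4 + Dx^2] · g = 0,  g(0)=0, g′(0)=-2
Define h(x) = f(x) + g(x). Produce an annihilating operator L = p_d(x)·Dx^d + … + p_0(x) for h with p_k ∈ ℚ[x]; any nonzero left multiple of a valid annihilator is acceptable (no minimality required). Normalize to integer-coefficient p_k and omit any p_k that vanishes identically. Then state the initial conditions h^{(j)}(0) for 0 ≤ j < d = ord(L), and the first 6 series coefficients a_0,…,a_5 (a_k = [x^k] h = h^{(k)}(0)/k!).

L = (-6016·x + 102400·x^3 + 32768·x^5)·Dx + (-28 + 1216·x^2 + 27648·x^4 + 16384·x^6)·Dx^2 + (-1504·x + 25600·x^3 + 8192·x^5)·Dx^3 + (-7 + 304·x^2 + 6912·x^4 + 4096·x^6)·Dx^4  (order 4).
h: a_k = 0, -14, 0, 196/3, 0, -1844/3, …
ICs: h(0) = 0, h′(0) = -14, h′′(0) = 0, h′′′(0) = 392.

f: a_k = 0, -12, 0, 64, 0, -3072/5, …
g: a_k = 0, -2, 0, 4/3, 0, -4/15, …
Weyl lclm of L_f,L_g ⇒ L₀ (ord ≤ 4).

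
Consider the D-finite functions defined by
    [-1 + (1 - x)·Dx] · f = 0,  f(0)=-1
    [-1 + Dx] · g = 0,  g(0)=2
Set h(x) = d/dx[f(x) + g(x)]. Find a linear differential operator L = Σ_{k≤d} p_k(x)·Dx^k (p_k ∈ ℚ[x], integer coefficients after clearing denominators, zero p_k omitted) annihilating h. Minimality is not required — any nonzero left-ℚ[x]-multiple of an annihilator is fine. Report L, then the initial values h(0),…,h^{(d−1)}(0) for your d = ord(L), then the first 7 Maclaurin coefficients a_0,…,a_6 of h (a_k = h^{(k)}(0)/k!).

f: a_k = -1, -1, -1, -1, -1, -1, -1, …
g: a_k = 2, 2, 1, 1/3, 1/12, 1/60, 1/360, …
Sum ⇒ L₀ = lclm(L_f,L_g) in ℚ(x)⟨Dx⟩.
h=h₀': d/dx-closure on L₀ ⇒ L.
L = (4 + 2·x) + (-5 - 2·x + x^2)·Dx + (1 - x^2)·Dx^2  (order 2).
h: a_k = 1, 0, -2, -11/3, -59/12, -359/60, -2519/360, …
ICs: h(0) = 1, h′(0) = 0.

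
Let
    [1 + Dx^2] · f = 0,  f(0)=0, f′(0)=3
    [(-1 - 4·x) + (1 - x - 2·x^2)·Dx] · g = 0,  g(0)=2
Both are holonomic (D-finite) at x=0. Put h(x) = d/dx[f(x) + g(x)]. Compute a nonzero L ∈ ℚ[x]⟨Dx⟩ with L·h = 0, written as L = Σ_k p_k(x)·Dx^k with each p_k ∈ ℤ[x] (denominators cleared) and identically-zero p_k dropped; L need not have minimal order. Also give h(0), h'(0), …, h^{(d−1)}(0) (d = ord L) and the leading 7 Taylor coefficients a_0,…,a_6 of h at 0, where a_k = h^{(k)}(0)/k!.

L = (270 + 1200·x + 2862·x^2 + 1860·x^3 + 1920·x^4 + 144·x^5 + 96·x^6) + (-31 - 115·x + 75·x^2 + 241·x^3 + 430·x^4 + 372·x^5 + 56·x^6 + 32·x^7)·Dx + (270 + 1200·x + 2862·x^2 + 1860·x^3 + 1920·x^4 + 144·x^5 + 96·x^6)·Dx^2 + (-31 - 115·x + 75·x^2 + 241·x^3 + 430·x^4 + 372·x^5 + 56·x^6 + 32·x^7)·Dx^3  (order 3).
h: a_k = 5, 12, 57/2, 88, 1681/8, 516, 285599/240, …
ICs: h(0) = 5, h′(0) = 12, h′′(0) = 57.

f: a_k = 0, 3, 0, -1/2, 0, 1/40, 0, …
g: a_k = 2, 2, 6, 10, 22, 42, 86, …
L₀ := lclm(L_f,L_g); ord L₀ ≤ 2+1.
h=h₀': d/dx-closure on L₀ ⇒ L.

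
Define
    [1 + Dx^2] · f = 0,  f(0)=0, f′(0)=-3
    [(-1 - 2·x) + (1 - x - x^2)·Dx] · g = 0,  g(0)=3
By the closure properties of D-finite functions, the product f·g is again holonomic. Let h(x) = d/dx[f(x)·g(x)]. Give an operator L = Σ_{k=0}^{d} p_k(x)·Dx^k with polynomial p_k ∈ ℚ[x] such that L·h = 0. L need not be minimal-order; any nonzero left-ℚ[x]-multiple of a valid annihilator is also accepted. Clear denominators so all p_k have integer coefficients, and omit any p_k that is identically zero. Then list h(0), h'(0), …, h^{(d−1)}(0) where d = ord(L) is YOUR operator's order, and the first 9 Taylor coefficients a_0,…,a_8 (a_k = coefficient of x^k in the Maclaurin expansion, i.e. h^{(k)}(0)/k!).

f: a_k = 0, -3, 0, 1/2, 0, -1/40, 0, 1/1680, 0, …
g: a_k = 3, 3, 6, 9, 15, 24, 39, 63, 102, …
Sym-product of L_f,L_g gives L₀ (≤ ord 2).
Derive L from L₀ (diff closure).
L = (3 - 2·x - x^2 + 2·x^3 + x^4) + (4 + 10·x + 6·x^2 + 4·x^3)·Dx + (-1 + x^2 + 2·x^3 + x^4)·Dx^2  (order 2).
h: a_k = -9, -18, -99/2, -102, -1683/8, -8109/20, -61403/80, -19849/14, -11566657/4480, …
ICs: h(0) = -9, h′(0) = -18.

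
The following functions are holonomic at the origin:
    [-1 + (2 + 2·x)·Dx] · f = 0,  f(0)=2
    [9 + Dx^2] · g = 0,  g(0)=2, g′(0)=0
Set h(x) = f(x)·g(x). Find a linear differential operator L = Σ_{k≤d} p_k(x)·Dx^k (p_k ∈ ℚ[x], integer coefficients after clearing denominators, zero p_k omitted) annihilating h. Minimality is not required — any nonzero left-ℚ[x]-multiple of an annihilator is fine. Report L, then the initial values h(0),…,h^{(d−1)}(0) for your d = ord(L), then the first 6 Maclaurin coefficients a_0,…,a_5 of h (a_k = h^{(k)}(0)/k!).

L = (39 + 72·x + 36·x^2) + (-4 - 4·x)·Dx + (4 + 8·x + 4·x^2)·Dx^2  (order 2).
h: a_k = 4, 2, -37/2, -35/4, 499/32, 367/64, …
ICs: h(0) = 4, h′(0) = 2.

f: a_k = 2, 1, -1/4, 1/8, -5/64, 7/128, …
g: a_k = 2, 0, -9, 0, 27/4, 0, …
Product ⇒ symmetric product L₀, ord ≤ 2.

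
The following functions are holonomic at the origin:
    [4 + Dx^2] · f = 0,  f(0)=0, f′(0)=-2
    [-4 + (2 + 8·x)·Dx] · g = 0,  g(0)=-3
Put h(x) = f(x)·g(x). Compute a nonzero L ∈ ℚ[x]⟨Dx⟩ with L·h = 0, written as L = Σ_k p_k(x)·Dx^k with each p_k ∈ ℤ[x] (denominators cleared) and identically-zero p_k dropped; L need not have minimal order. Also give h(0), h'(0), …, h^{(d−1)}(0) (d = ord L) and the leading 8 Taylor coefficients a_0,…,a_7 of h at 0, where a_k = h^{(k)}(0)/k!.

L = (16 + 32·x + 64·x^2) + (-4 - 16·x)·Dx + (1 + 8·x + 16·x^2)·Dx^2  (order 2).
h: a_k = 0, 6, 12, -16, 16, -256/5, 768/5, -48896/105, …
ICs: h(0) = 0, h′(0) = 6.

f: a_k = 0, -2, 0, 4/3, 0, -4/15, 0, 8/315, …
g: a_k = -3, -6, 6, -12, 30, -84, 252, -792, …
f·g: L₀ = L_f ⊗_s L_g, ord ≤ 2·1.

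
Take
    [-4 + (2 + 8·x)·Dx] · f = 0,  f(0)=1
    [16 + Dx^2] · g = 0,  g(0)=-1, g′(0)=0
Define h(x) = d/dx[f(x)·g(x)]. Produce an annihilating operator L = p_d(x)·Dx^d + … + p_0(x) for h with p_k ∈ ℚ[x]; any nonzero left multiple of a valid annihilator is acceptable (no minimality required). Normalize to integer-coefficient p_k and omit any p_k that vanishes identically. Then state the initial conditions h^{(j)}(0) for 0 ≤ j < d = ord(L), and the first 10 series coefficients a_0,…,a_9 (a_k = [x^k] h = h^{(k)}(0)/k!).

L = (212 + 2304·x + 8704·x^2 + 16384·x^3 + 16384·x^4) + (-4 - 144·x - 768·x^2 - 1024·x^3)·Dx + (7 + 88·x + 432·x^2 + 1024·x^3 + 1024·x^4)·Dx^2  (order 2).
h: a_k = -2, 20, 36, -200/3, -260/3, 2792/15, -22456/45, 704752/315, -323556/35, 14995736/405, …
ICs: h(0) = -2, h′(0) = 20.

f: a_k = 1, 2, -2, 4, -10, 28, -84, 264, -858, 2860, …
g: a_k = -1, 0, 8, 0, -32/3, 0, 256/45, 0, -512/315, 0, …
L₀ := L_f ⊗_s L_g (sym. prod.), ord ≤ 2.
h=h₀': d/dx-closure on L₀ ⇒ L.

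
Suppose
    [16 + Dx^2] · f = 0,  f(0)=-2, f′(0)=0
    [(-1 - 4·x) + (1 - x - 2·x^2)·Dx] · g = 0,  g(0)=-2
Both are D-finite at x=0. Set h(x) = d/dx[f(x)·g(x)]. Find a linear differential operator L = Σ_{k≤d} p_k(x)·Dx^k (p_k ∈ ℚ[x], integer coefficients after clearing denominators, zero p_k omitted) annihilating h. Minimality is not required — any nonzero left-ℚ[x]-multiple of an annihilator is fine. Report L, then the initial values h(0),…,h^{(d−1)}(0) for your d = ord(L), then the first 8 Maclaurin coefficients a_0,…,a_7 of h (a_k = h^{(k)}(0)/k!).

f: a_k = -2, 0, 16, 0, -64/3, 0, 512/45, 0, …
g: a_k = -2, -2, -6, -10, -22, -42, -86, -170, …
L₀ := L_f ⊗_s L_g (sym. prod.), ord ≤ 2.
Derive L from L₀ (diff closure).
L = (4 - 128·x - 192·x^2 + 256·x^3 + 256·x^4) + (-5 - 12·x + 48·x^2 + 64·x^3)·Dx + (3 - 7·x - 10·x^2 + 16·x^3 + 16·x^4)·Dx^2  (order 2).
h: a_k = 4, -40, -36, -112/3, -500/3, -6728/15, -44548/45, -716768/315, …
ICs: h(0) = 4, h′(0) = -40.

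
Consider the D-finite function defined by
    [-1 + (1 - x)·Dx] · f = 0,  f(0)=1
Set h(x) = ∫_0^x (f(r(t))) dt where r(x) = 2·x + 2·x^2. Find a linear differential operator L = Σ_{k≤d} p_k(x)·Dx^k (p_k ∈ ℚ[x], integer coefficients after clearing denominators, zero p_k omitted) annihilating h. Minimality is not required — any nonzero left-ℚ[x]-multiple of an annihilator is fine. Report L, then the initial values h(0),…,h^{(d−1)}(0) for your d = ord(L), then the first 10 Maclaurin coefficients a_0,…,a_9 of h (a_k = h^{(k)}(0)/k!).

L = (2 + 4·x)·Dx + (-1 + 2·x + 2·x^2)·Dx^2  (order 2).
h: a_k = 0, 1, 1, 2, 4, 44/5, 20, 328/7, 112, 272, …
ICs: h(0) = 0, h′(0) = 1.

f: a_k = 1, 1, 1, 1, 1, 1, 1, 1, 1, 1, …
h₀=f(r): pull back L_f along r ⇒ L₀.
h=∫h₀ ⇒ L = L₀·Dx.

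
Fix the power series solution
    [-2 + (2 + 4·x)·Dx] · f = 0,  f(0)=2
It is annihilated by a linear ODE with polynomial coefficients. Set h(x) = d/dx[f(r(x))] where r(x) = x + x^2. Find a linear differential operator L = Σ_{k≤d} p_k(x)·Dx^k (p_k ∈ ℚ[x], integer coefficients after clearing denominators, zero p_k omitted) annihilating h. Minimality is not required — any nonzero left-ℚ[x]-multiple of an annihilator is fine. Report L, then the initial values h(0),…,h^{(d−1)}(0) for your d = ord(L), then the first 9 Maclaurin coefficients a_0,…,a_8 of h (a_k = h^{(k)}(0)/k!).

f: a_k = 2, 2, -1, 1, -5/4, 7/4, -21/8, 33/8, -429/64, …
h₀=f(r): pull back L_f along r ⇒ L₀.
h₀' ⇒ L via d/dx closure of L₀.
L = 1 + (-1 - 4·x - 6·x^2 - 4·x^3)·Dx  (order 1).
h: a_k = 2, 2, -3, 3, -5/4, -9/4, 49/8, -61/8, 243/64, …
ICs: h(0) = 2.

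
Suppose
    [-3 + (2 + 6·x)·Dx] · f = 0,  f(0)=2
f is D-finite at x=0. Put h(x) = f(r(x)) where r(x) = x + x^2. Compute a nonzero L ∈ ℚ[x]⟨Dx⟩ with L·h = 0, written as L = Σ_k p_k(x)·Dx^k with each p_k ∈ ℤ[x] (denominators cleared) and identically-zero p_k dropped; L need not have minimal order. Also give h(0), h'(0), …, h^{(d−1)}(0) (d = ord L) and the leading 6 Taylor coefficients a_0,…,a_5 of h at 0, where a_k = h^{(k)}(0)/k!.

f: a_k = 2, 3, -9/4, 27/8, -405/64, 1701/128, …
h₀=f(r): pull back L_f along r ⇒ L₀.
L = (-3 - 6·x) + (2 + 6·x + 6·x^2)·Dx  (order 1).
h: a_k = 2, 3, 3/4, -9/8, 99/64, -243/128, …
ICs: h(0) = 2.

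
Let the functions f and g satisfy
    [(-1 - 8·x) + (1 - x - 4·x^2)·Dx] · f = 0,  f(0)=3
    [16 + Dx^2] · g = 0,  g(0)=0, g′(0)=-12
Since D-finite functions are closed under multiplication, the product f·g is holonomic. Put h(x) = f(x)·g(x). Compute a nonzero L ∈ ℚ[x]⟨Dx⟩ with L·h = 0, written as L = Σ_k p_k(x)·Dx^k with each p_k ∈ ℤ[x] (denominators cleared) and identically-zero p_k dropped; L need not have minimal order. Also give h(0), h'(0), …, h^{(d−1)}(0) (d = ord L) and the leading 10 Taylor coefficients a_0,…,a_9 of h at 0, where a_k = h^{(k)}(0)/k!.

f: a_k = 3, 3, 15, 27, 87, 195, 543, 1323, 3495, 8787, …
g: a_k = 0, -12, 0, 32, 0, -128/5, 0, 1024/105, 0, -2048/945, …
Sym-product of L_f,L_g gives L₀ (≤ ord 2).
L = (-8 + 16·x + 64·x^2) + (2 + 16·x)·Dx + (-1 + x + 4·x^2)·Dx^2  (order 2).
h: a_k = 0, -36, -36, -84, -228, -3204/5, -7764/5, -143036/35, -360428/35, -8395196/315, …
ICs: h(0) = 0, h′(0) = -36.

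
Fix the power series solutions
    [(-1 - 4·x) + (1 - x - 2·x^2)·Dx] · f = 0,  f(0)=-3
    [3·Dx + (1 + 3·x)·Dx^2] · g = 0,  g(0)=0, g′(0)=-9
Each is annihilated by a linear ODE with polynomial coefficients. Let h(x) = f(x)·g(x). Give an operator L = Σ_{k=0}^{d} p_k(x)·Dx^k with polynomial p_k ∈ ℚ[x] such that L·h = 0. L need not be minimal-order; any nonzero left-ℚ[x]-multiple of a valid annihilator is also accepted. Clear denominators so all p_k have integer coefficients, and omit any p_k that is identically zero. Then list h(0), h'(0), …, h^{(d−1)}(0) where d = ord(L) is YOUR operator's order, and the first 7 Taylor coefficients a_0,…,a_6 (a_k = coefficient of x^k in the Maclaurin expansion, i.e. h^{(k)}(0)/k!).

f: a_k = -3, -3, -9, -15, -33, -63, -129, …
g: a_k = 0, -9, 27/2, -27, 243/4, -729/5, 729/2, …
L₀ := L_f ⊗_s L_g (sym. prod.), ord ≤ 2.
L = (7 + 24·x) + (-1 + 17·x + 30·x^2)·Dx + (-1 - 2·x + 5·x^2 + 6·x^3)·Dx^2  (order 2).
h: a_k = 0, 27, -27/2, 243/2, -351/4, 11853/20, -13527/20, …
ICs: h(0) = 0, h′(0) = 27.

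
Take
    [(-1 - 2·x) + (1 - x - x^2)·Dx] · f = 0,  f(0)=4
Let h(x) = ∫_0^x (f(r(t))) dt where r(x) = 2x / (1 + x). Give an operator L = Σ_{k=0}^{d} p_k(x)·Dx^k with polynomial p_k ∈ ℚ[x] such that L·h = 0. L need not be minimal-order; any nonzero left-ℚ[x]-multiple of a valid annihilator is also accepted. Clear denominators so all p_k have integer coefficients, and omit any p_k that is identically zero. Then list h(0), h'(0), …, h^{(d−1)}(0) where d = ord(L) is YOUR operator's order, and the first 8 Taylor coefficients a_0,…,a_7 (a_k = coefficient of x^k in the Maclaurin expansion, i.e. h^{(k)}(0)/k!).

f: a_k = 4, 4, 8, 12, 20, 32, 52, 84, …
Substitute x→r, Dx→(1/r')Dx; clear ⇒ L₀.
Integrate: L := L₀·Dx.
L = (2 + 10·x)·Dx + (-1 - x + 5·x^2 + 5·x^3)·Dx^2  (order 2).
h: a_k = 0, 4, 4, 8, 10, 24, 100/3, 600/7, …
ICs: h(0) = 0, h′(0) = 4.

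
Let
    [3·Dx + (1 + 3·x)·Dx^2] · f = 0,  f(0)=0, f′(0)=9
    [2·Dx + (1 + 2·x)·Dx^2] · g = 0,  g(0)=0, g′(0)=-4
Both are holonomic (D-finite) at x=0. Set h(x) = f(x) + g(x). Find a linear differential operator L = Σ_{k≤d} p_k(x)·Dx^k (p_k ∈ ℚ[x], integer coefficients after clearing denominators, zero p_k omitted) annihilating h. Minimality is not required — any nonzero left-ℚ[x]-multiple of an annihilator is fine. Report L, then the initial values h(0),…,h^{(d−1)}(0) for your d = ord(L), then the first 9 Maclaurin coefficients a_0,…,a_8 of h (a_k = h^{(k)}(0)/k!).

f: a_k = 0, 9, -27/2, 27, -243/4, 729/5, -729/2, 6561/7, -19683/8, …
g: a_k = 0, -4, 4, -16/3, 8, -64/5, 64/3, -256/7, 64, …
Weyl lclm of L_f,L_g ⇒ L₀ (ord ≤ 4).
L = 12·Dx + (10 + 24·x)·Dx^2 + (1 + 5·x + 6·x^2)·Dx^3  (order 3).
h: a_k = 0, 5, -19/2, 65/3, -211/4, 133, -2059/6, 6305/7, -19171/8, …
ICs: h(0) = 0, h′(0) = 5, h′′(0) = -19.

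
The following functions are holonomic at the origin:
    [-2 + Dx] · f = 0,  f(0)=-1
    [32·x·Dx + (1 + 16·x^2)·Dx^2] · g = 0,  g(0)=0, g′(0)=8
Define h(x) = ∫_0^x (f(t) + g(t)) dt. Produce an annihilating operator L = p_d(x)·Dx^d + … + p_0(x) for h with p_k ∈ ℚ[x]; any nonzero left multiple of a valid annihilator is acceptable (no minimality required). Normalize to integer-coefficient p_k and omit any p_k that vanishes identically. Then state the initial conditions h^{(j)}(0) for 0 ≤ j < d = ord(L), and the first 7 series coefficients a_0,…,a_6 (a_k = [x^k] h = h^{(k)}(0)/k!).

L = (32 - 64·x - 1536·x^2 - 1024·x^3)·Dx^2 + (-18 + 704·x^2 - 512·x^4)·Dx^3 + (1 + 16·x + 32·x^2 + 256·x^3 + 256·x^4)·Dx^4  (order 4).
h: a_k = 0, -1, 3, -2/3, -11, -2/15, 614/9, …
ICs: h(0) = 0, h′(0) = -1, h′′(0) = 6, h′′′(0) = -4.

f: a_k = -1, -2, -2, -4/3, -2/3, -4/15, -4/45, …
g: a_k = 0, 8, 0, -128/3, 0, 2048/5, 0, …
Weyl lclm of L_f,L_g ⇒ L₀ (ord ≤ 3).
h=∫h₀ ⇒ L = L₀·Dx.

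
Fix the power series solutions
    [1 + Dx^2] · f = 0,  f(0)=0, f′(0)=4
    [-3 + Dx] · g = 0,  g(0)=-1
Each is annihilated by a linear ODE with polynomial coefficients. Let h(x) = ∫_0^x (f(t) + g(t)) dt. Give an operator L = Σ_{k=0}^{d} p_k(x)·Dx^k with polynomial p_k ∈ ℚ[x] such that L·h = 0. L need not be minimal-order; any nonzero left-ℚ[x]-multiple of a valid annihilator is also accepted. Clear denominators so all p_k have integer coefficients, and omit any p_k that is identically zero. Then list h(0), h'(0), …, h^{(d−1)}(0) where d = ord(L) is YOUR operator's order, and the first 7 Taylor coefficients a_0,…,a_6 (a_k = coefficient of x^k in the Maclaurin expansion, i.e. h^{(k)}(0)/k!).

f: a_k = 0, 4, 0, -2/3, 0, 1/30, 0, …
g: a_k = -1, -3, -9/2, -9/2, -27/8, -81/40, -81/80, …
Weyl lclm of L_f,L_g ⇒ L₀ (ord ≤ 3).
h=∫h₀ ⇒ L = L₀·Dx.
L = -3·Dx + Dx^2 - 3·Dx^3 + Dx^4  (order 4).
h: a_k = 0, -1, 1/2, -3/2, -31/24, -27/40, -239/720, …
ICs: h(0) = 0, h′(0) = -1, h′′(0) = 1, h′′′(0) = -9.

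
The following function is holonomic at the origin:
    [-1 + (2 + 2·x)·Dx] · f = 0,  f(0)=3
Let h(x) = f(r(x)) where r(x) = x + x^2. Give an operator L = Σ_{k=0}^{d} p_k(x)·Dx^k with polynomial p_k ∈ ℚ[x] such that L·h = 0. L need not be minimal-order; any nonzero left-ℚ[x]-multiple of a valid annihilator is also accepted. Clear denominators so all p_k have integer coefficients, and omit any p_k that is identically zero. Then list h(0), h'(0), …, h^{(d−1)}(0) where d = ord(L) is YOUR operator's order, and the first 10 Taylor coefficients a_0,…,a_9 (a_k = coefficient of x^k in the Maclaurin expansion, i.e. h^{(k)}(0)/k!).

f: a_k = 3, 3/2, -3/8, 3/16, -15/128, 21/256, -63/1024, 99/2048, -1287/32768, 2145/65536, …
Change of var in L_f (x↦r) gives L₀.
L = (-1 - 2·x) + (2 + 2·x + 2·x^2)·Dx  (order 1).
h: a_k = 3, 3/2, 9/8, -9/16, 9/128, 45/256, -171/1024, 63/2048, 2601/32768, -5679/65536, …
ICs: h(0) = 3.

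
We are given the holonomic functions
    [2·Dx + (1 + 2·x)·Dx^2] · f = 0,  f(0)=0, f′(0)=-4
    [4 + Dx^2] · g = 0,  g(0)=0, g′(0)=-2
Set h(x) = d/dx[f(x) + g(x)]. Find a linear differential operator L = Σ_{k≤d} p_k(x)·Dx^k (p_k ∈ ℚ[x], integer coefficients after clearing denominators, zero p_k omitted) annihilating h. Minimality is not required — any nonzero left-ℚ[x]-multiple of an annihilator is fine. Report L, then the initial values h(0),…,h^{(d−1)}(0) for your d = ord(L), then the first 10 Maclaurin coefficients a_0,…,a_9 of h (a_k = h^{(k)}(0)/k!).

f: a_k = 0, -4, 4, -16/3, 8, -64/5, 64/3, -256/7, 64, -1024/9, …
g: a_k = 0, -2, 0, 4/3, 0, -4/15, 0, 8/315, 0, -4/2835, …
h₀=f+g: left-lcm gives L₀, ord ≤ 4.
h₀' ⇒ L via d/dx closure of L₀.
L = (56 + 32·x + 32·x^2) + (12 + 40·x + 48·x^2 + 32·x^3)·Dx + (14 + 8·x + 8·x^2)·Dx^2 + (3 + 10·x + 12·x^2 + 8·x^3)·Dx^3  (order 3).
h: a_k = -6, 8, -12, 32, -196/3, 128, -11512/45, 512, -322564/315, 2048, …
ICs: h(0) = -6, h′(0) = 8, h′′(0) = -24.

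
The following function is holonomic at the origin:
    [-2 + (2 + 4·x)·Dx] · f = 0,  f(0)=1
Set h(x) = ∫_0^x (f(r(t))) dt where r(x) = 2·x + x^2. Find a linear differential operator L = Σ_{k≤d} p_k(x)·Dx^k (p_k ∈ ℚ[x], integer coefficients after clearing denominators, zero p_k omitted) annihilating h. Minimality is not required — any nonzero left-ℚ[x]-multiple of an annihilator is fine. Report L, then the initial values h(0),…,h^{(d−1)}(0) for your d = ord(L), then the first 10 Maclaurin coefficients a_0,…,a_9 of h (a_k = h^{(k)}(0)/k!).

L = (-2 - 2·x)·Dx + (1 + 4·x + 2·x^2)·Dx^2  (order 2).
h: a_k = 0, 1, 1, -1/3, 1/2, -9/10, 11/6, -57/14, 77/8, -1717/72, …
ICs: h(0) = 0, h′(0) = 1.

f: a_k = 1, 1, -1/2, 1/2, -5/8, 7/8, -21/16, 33/16, -429/128, 715/128, …
Change of var in L_f (x↦r) gives L₀.
h=∫₀ˣh₀: take L = L₀·Dx.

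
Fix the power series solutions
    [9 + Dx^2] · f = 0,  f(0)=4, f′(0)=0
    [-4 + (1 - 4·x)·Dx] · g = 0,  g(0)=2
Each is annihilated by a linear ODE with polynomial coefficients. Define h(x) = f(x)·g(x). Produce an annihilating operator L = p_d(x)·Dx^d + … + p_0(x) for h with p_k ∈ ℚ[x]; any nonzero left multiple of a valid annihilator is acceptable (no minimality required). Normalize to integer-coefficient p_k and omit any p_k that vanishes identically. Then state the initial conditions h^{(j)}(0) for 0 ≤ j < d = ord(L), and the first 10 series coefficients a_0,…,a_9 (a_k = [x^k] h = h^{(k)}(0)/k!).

f: a_k = 4, 0, -18, 0, 27/2, 0, -81/20, 0, 729/1120, 0, …
g: a_k = 2, 8, 32, 128, 512, 2048, 8192, 32768, 131072, 524288, …
h₀=f·g: eliminate ⇒ L₀, order ≤ 2·1.
L = (-9 + 36·x) + 8·Dx + (-1 + 4·x)·Dx^2  (order 2).
h: a_k = 8, 32, 92, 368, 1499, 5996, 239759/10, 479518/5, 214824793/560, 214824793/140, …
ICs: h(0) = 8, h′(0) = 32.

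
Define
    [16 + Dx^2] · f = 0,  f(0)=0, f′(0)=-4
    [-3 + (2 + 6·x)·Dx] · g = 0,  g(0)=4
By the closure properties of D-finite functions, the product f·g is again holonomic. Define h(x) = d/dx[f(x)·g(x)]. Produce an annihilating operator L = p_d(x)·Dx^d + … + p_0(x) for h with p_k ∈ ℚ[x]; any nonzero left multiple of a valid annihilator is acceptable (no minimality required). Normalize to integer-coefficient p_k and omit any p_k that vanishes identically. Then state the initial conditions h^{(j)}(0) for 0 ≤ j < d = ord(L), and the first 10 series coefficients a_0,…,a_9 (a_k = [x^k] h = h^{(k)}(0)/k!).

L = (9613 + 83712·x + 273024·x^2 + 442368·x^3 + 331776·x^4) + (-444 - 5940·x - 20736·x^2 - 20736·x^3)·Dx + (364 + 3720·x + 14796·x^2 + 27648·x^3 + 20736·x^4)·Dx^2  (order 2).
h: a_k = -16, -48, 182, 148, -3781/24, -20523/40, 3137023/2880, -855943/336, 4801378103/645120, -8289163441/387072, …
ICs: h(0) = -16, h′(0) = -48.

f: a_k = 0, -4, 0, 32/3, 0, -128/15, 0, 1024/315, 0, -2048/2835, …
g: a_k = 4, 6, -9/2, 27/4, -405/32, 1701/64, -15309/256, 72171/512, -2814669/8192, 14073345/16384, …
L₀ := L_f ⊗_s L_g (sym. prod.), ord ≤ 2.
Differentiate: ansatz ord ≤ ord L₀ ⇒ L.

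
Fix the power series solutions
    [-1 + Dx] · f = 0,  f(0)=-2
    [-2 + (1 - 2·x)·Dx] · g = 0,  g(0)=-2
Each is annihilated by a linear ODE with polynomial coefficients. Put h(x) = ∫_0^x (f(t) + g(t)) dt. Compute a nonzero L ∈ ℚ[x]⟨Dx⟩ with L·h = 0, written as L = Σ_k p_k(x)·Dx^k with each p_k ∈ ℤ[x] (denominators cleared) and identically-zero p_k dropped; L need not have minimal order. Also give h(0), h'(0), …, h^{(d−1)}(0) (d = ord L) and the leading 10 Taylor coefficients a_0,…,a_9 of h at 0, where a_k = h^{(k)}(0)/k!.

f: a_k = -2, -2, -1, -1/3, -1/12, -1/60, -1/360, -1/2520, -1/20160, -1/181440, …
g: a_k = -2, -4, -8, -16, -32, -64, -128, -256, -512, -1024, …
Sum ⇒ L₀ = lclm(L_f,L_g) in ℚ(x)⟨Dx⟩.
Integrate: L := L₀·Dx.
L = (6 + 4·x)·Dx + (-7 - 4·x + 4·x^2)·Dx^2 + (1 - 4·x^2)·Dx^3  (order 3).
h: a_k = 0, -4, -3, -3, -49/12, -77/12, -3841/360, -6583/360, -645121/20160, -10321921/181440, …
ICs: h(0) = 0, h′(0) = -4, h′′(0) = -6.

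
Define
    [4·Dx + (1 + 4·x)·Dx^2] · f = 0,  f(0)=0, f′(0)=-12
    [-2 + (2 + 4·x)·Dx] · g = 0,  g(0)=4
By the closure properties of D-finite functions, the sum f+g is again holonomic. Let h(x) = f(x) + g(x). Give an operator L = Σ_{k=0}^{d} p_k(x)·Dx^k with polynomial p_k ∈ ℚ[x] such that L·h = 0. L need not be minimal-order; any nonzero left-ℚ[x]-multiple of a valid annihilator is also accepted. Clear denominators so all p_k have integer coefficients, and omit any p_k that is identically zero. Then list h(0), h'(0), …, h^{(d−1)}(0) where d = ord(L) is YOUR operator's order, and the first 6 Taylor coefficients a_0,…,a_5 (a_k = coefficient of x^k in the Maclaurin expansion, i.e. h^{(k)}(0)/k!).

L = (20 + 16·x)·Dx + (29 + 104·x + 80·x^2)·Dx^2 + (3 + 22·x + 48·x^2 + 32·x^3)·Dx^3  (order 3).
h: a_k = 4, -8, 22, -62, 379/2, -6109/10, …
ICs: h(0) = 4, h′(0) = -8, h′′(0) = 44.

f: a_k = 0, -12, 24, -64, 192, -3072/5, …
g: a_k = 4, 4, -2, 2, -5/2, 7/2, …
Weyl lclm of L_f,L_g ⇒ L₀ (ord ≤ 3).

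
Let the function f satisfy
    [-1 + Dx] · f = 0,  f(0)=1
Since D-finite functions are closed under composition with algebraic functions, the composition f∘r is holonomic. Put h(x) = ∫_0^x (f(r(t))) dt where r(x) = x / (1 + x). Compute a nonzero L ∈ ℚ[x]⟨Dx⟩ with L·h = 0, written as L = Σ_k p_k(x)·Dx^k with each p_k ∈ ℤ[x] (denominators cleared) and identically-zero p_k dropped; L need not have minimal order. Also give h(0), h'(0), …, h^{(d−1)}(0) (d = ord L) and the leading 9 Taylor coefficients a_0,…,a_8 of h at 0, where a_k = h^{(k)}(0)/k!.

L = -Dx + (1 + 2·x + x^2)·Dx^2  (order 2).
h: a_k = 0, 1, 1/2, -1/6, 1/24, 1/120, -19/720, 151/5040, -1091/40320, …
ICs: h(0) = 0, h′(0) = 1.

f: a_k = 1, 1, 1/2, 1/6, 1/24, 1/120, 1/720, 1/5040, 1/40320, …
Change of var in L_f (x↦r) gives L₀.
Integrate: L := L₀·Dx.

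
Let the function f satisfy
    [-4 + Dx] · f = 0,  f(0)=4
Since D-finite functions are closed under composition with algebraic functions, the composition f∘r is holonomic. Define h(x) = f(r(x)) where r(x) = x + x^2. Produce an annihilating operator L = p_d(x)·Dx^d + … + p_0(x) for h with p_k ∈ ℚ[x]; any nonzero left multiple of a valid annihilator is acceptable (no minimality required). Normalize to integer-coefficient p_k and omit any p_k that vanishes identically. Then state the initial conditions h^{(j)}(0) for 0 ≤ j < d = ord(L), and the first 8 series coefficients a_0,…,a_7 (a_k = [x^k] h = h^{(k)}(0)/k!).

L = (-4 - 8·x) + Dx  (order 1).
h: a_k = 4, 16, 48, 320/3, 608/3, 1664/5, 22144/45, 208384/315, …
ICs: h(0) = 4.

f: a_k = 4, 16, 32, 128/3, 128/3, 512/15, 1024/45, 4096/315, …
Substitute x→r, Dx→(1/r')Dx; clear ⇒ L₀.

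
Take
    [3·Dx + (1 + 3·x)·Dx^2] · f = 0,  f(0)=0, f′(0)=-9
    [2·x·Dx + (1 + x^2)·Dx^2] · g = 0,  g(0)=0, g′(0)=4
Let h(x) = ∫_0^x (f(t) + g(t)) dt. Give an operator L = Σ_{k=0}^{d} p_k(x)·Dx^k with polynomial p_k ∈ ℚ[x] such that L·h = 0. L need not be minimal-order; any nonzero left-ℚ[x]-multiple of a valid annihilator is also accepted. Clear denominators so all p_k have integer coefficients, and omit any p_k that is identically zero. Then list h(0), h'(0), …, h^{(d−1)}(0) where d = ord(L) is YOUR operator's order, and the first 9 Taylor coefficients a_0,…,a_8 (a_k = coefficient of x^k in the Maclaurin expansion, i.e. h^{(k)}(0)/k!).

L = (-6 - 54·x + 18·x^2 + 18·x^3)·Dx^2 + (-20 - 12·x - 48·x^2 + 36·x^3 + 36·x^4)·Dx^3 + (-3 - 7·x + 6·x^2 + 2·x^3 + 9·x^4 + 9·x^5)·Dx^4  (order 4).
h: a_k = 0, 0, -5/2, 9/2, -85/12, 243/20, -145/6, 729/14, -6565/56, …
ICs: h(0) = 0, h′(0) = 0, h′′(0) = -5, h′′′(0) = 27.

f: a_k = 0, -9, 27/2, -27, 243/4, -729/5, 729/2, -6561/7, 19683/8, …
g: a_k = 0, 4, 0, -4/3, 0, 4/5, 0, -4/7, 0, …
h₀=f+g: left-lcm gives L₀, ord ≤ 4.
h=∫₀ˣh₀: take L = L₀·Dx.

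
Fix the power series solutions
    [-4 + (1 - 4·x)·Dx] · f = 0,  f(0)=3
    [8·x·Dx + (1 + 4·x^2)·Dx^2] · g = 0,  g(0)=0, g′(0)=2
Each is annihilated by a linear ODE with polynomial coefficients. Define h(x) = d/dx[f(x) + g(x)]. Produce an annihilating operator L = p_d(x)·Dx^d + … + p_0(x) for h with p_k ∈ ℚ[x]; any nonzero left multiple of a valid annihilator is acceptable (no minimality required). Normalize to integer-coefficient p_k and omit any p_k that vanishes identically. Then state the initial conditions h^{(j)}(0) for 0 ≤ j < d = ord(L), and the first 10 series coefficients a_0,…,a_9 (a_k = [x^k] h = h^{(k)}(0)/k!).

L = (-8 + 128·x + 96·x^2) + (13 - 8·x + 100·x^2 + 96·x^3)·Dx + (-1 + 3·x + 12·x^3 + 16·x^4)·Dx^2  (order 2).
h: a_k = 14, 96, 568, 3072, 15392, 73728, 343936, 1572864, 7078400, 31457280, …
ICs: h(0) = 14, h′(0) = 96.

f: a_k = 3, 12, 48, 192, 768, 3072, 12288, 49152, 196608, 786432, …
g: a_k = 0, 2, 0, -8/3, 0, 32/5, 0, -128/7, 0, 512/9, …
Sum ⇒ L₀ = lclm(L_f,L_g) in ℚ(x)⟨Dx⟩.
Derive L from L₀ (diff closure).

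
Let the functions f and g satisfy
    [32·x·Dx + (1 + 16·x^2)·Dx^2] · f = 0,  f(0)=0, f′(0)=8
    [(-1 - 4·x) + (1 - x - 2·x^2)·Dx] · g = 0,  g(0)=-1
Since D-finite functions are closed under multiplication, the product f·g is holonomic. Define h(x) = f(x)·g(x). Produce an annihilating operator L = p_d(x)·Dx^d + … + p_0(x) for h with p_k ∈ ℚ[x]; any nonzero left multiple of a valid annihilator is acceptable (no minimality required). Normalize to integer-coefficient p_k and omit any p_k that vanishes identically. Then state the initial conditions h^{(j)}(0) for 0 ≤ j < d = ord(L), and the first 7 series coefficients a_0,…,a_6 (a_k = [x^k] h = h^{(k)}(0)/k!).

f: a_k = 0, 8, 0, -128/3, 0, 2048/5, 0, …
g: a_k = -1, -1, -3, -5, -11, -21, -43, …
Sym-product of L_f,L_g gives L₀ (≤ ord 2).
L = (4 + 32·x + 192·x^2) + (2 - 24·x + 64·x^2 + 192·x^3)·Dx + (-1 + x - 14·x^2 + 16·x^3 + 32·x^4)·Dx^2  (order 2).
h: a_k = 0, -8, -8, 56/3, 8/3, -1848/5, -5464/15, …
ICs: h(0) = 0, h′(0) = -8.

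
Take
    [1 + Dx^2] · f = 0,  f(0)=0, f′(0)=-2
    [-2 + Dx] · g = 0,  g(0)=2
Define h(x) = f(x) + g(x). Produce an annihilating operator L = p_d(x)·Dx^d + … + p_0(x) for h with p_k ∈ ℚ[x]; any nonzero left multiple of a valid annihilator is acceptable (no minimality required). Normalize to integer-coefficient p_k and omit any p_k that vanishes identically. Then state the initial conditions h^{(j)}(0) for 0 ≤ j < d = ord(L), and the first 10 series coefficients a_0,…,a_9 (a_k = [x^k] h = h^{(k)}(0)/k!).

f: a_k = 0, -2, 0, 1/3, 0, -1/60, 0, 1/2520, 0, -1/181440, …
g: a_k = 2, 4, 4, 8/3, 4/3, 8/15, 8/45, 16/315, 4/315, 8/2835, …
h₀=f+g: left-lcm gives L₀, ord ≤ 3.
L = -2 + Dx - 2·Dx^2 + Dx^3  (order 3).
h: a_k = 2, 2, 4, 3, 4/3, 31/60, 8/45, 43/840, 4/315, 73/25920, …
ICs: h(0) = 2, h′(0) = 2, h′′(0) = 8.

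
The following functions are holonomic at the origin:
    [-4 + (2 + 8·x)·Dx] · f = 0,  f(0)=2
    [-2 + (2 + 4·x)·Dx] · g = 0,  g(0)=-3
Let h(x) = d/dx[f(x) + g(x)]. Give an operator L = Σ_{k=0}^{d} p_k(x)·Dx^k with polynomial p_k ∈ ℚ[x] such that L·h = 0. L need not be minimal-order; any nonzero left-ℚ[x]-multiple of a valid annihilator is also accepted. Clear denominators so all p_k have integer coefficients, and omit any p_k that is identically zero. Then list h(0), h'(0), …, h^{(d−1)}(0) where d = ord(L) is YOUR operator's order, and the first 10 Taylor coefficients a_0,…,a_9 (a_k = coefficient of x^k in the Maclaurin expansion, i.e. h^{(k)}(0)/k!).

L = -6 + (-9 - 24·x)·Dx + (-1 - 6·x - 8·x^2)·Dx^2  (order 2).
h: a_k = 1, -5, 39/2, -145/2, 2135/8, -7875/8, 58443/16, -218361/16, 6570135/128, -24856975/128, …
ICs: h(0) = 1, h′(0) = -5.

f: a_k = 2, 4, -4, 8, -20, 56, -168, 528, -1716, 5720, …
g: a_k = -3, -3, 3/2, -3/2, 15/8, -21/8, 63/16, -99/16, 1287/128, -2145/128, …
Weyl lclm of L_f,L_g ⇒ L₀ (ord ≤ 2).
h₀' ⇒ L via d/dx closure of L₀.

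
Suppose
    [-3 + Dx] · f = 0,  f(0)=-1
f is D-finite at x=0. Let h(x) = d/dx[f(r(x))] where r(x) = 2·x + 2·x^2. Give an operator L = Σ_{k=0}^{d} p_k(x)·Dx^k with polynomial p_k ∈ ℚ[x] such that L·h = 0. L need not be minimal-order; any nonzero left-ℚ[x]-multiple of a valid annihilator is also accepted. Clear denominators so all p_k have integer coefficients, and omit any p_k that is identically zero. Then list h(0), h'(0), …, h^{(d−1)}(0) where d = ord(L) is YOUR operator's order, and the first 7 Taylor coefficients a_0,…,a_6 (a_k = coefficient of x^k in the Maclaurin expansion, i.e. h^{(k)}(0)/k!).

L = (8 + 24·x + 24·x^2) + (-1 - 2·x)·Dx  (order 1).
h: a_k = -6, -48, -216, -720, -1944, -22464/5, -45792/5, …
ICs: h(0) = -6.

f: a_k = -1, -3, -9/2, -9/2, -27/8, -81/40, -81/80, …
h₀=f(r): pull back L_f along r ⇒ L₀.
h₀' ⇒ L via d/dx closure of L₀.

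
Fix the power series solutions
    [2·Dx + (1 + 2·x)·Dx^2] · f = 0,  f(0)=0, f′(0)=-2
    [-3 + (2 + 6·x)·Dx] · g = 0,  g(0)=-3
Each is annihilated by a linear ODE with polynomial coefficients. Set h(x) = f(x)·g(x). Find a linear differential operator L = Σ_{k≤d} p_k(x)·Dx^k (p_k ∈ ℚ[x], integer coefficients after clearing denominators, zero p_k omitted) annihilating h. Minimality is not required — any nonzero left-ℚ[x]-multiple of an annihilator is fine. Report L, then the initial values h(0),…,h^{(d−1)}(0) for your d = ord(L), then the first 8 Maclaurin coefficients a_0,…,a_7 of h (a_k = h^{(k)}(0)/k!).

f: a_k = 0, -2, 2, -8/3, 4, -32/5, 32/3, -128/7, …
g: a_k = -3, -9/2, 27/8, -81/16, 1215/128, -5103/256, 45927/1024, -216513/2048, …
Sym-product of L_f,L_g gives L₀ (≤ ord 2).
L = (15 + 18·x) + (-4 - 12·x)·Dx + (4 + 32·x + 84·x^2 + 72·x^3)·Dx^2  (order 2).
h: a_k = 0, 6, 3, -31/4, 135/8, -11811/320, 52897/640, -3402537/17920, …
ICs: h(0) = 0, h′(0) = 6.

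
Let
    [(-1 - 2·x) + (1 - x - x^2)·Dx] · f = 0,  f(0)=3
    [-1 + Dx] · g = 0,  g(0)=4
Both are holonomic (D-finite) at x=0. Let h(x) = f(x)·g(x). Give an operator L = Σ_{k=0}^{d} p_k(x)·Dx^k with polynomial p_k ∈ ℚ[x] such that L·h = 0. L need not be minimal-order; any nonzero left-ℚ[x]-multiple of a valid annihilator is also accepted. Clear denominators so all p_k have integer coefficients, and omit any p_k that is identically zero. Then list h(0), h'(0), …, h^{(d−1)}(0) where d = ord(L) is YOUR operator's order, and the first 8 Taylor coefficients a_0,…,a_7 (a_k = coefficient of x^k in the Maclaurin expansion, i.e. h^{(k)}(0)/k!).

L = (2 + x - x^2) + (-1 + x + x^2)·Dx  (order 1).
h: a_k = 12, 24, 42, 68, 221/2, 893/5, 17347/60, 98221/210, …
ICs: h(0) = 12.

f: a_k = 3, 3, 6, 9, 15, 24, 39, 63, …
g: a_k = 4, 4, 2, 2/3, 1/6, 1/30, 1/180, 1/1260, …
f·g: L₀ = L_f ⊗_s L_g, ord ≤ 1·1.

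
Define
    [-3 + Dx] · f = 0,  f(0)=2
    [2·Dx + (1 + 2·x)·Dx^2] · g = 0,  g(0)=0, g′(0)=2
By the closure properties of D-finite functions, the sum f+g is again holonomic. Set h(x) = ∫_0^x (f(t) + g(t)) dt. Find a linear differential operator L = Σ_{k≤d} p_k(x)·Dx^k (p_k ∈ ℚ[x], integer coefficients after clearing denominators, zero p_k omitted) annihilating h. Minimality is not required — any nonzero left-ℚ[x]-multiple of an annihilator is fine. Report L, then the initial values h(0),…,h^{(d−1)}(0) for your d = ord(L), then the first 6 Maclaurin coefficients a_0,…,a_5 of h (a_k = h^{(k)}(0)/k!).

L = (-42 - 36·x)·Dx^2 + (-1 - 36·x - 36·x^2)·Dx^3 + (5 + 16·x + 12·x^2)·Dx^4  (order 4).
h: a_k = 0, 2, 4, 7/3, 35/12, 11/20, …
ICs: h(0) = 0, h′(0) = 2, h′′(0) = 8, h′′′(0) = 14.

f: a_k = 2, 6, 9, 9, 27/4, 81/20, …
g: a_k = 0, 2, -2, 8/3, -4, 32/5, …
Sum ⇒ L₀ = lclm(L_f,L_g) in ℚ(x)⟨Dx⟩.
∫: right-multiply L₀ by Dx.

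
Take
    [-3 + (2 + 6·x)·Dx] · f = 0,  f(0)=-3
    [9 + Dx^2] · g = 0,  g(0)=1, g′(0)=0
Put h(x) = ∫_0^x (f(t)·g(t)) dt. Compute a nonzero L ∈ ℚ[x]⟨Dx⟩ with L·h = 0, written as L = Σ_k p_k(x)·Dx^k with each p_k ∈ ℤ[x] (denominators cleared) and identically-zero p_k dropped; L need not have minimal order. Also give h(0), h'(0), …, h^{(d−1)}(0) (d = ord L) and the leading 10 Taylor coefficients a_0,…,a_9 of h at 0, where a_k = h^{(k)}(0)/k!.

L = (63 + 216·x + 324·x^2)·Dx + (-12 - 36·x)·Dx^2 + (4 + 24·x + 36·x^2)·Dx^3  (order 3).
h: a_k = 0, -3, -9/4, 45/8, 243/64, -405/128, -1053/512, 84807/35840, -292329/81920, 10703421/1146880, …
ICs: h(0) = 0, h′(0) = -3, h′′(0) = -9/2.

f: a_k = -3, -9/2, 27/8, -81/16, 1215/128, -5103/256, 45927/1024, -216513/2048, 8444007/32768, -42220035/65536, …
g: a_k = 1, 0, -9/2, 0, 27/8, 0, -81/80, 0, 729/4480, 0, …
L₀ := L_f ⊗_s L_g (sym. prod.), ord ≤ 2.
h=∫₀ˣh₀: take L = L₀·Dx.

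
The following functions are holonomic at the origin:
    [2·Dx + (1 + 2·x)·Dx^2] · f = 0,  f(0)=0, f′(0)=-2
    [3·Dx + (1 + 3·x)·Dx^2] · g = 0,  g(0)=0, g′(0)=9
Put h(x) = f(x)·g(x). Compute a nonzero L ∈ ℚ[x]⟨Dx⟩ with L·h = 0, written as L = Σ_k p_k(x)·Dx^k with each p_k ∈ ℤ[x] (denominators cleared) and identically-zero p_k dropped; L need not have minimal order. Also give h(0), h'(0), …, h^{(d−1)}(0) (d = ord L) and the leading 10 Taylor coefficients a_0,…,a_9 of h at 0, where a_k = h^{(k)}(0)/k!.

L = (156 + 720·x + 864·x^2)·Dx + (310 + 2244·x + 5400·x^2 + 4320·x^3)·Dx^2 + (88 + 860·x + 3132·x^2 + 5040·x^3 + 3024·x^4)·Dx^3 + (5 + 62·x + 305·x^2 + 744·x^3 + 900·x^4 + 432·x^5)·Dx^4  (order 4).
h: a_k = 0, 0, -18, 45, -105, 495/2, -5967/10, 1473, -130086/35, 267741/28, …
ICs: h(0) = 0, h′(0) = 0, h′′(0) = -36, h′′′(0) = 270.

f: a_k = 0, -2, 2, -8/3, 4, -32/5, 32/3, -128/7, 32, -512/9, …
g: a_k = 0, 9, -27/2, 27, -243/4, 729/5, -729/2, 6561/7, -19683/8, 6561, …
L₀ := L_f ⊗_s L_g (sym. prod.), ord ≤ 4.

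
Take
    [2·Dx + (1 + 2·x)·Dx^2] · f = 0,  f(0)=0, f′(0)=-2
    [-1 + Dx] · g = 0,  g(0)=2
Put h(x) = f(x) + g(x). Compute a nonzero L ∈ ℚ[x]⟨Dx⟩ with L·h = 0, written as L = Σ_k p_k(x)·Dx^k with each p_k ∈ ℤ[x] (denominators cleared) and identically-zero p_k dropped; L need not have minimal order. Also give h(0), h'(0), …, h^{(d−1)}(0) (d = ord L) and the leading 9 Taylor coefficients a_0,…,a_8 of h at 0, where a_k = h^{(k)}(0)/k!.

f: a_k = 0, -2, 2, -8/3, 4, -32/5, 32/3, -128/7, 32, …
g: a_k = 2, 2, 1, 1/3, 1/12, 1/60, 1/360, 1/2520, 1/20160, …
L₀ := lclm(L_f,L_g); ord L₀ ≤ 2+1.
L = (-10 - 4·x)·Dx + (7 - 4·x - 4·x^2)·Dx^2 + (3 + 8·x + 4·x^2)·Dx^3  (order 3).
h: a_k = 2, 0, 3, -7/3, 49/12, -383/60, 3841/360, -46079/2520, 645121/20160, …
ICs: h(0) = 2, h′(0) = 0, h′′(0) = 6.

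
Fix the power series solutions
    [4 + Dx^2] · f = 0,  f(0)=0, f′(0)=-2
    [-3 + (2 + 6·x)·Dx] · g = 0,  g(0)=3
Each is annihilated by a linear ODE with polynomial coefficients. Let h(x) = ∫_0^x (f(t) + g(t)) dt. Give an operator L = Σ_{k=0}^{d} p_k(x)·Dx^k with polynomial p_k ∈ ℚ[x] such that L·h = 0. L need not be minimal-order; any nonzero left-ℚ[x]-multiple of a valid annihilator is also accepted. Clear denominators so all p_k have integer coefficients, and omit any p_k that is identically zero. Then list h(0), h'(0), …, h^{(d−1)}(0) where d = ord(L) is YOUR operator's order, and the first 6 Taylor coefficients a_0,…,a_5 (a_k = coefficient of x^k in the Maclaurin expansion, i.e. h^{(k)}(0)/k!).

f: a_k = 0, -2, 0, 4/3, 0, -4/15, …
g: a_k = 3, 9/2, -27/8, 81/16, -1215/128, 5103/256, …
Sum ⇒ L₀ = lclm(L_f,L_g) in ℚ(x)⟨Dx⟩.
h=∫h₀ ⇒ L = L₀·Dx.
L = (-516 - 1152·x - 1728·x^2)·Dx + (56 + 936·x + 3456·x^2 + 3456·x^3)·Dx^2 + (-129 - 288·x - 432·x^2)·Dx^3 + (14 + 234·x + 864·x^2 + 864·x^3)·Dx^4  (order 4).
h: a_k = 0, 3, 5/4, -9/8, 307/192, -243/128, …
ICs: h(0) = 0, h′(0) = 3, h′′(0) = 5/2, h′′′(0) = -27/4.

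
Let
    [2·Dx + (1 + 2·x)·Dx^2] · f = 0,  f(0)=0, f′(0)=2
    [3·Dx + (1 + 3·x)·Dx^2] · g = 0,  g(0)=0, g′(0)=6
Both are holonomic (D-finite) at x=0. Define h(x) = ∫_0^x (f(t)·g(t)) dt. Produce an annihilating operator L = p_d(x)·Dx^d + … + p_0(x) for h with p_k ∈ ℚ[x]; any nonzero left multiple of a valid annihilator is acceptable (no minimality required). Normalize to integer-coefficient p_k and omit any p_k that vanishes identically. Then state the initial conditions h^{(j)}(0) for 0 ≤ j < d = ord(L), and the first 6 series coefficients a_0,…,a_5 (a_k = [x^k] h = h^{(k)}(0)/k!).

L = (156 + 720·x + 864·x^2)·Dx^2 + (310 + 2244·x + 5400·x^2 + 4320·x^3)·Dx^3 + (88 + 860·x + 3132·x^2 + 5040·x^3 + 3024·x^4)·Dx^4 + (5 + 62·x + 305·x^2 + 744·x^3 + 900·x^4 + 432·x^5)·Dx^5  (order 5).
h: a_k = 0, 0, 0, 4, -15/2, 14, …
ICs: h(0) = 0, h′(0) = 0, h′′(0) = 0, h′′′(0) = 24, h′′′′(0) = -180.

f: a_k = 0, 2, -2, 8/3, -4, 32/5, …
g: a_k = 0, 6, -9, 18, -81/2, 486/5, …
h₀=f·g: eliminate ⇒ L₀, order ≤ 2·2.
Integrate: L := L₀·Dx.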